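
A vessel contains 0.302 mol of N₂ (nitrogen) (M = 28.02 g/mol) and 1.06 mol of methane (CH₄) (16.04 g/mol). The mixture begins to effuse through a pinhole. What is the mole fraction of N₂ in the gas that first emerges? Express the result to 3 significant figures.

0.177

Effusion rate of each component ∝ n_i/√M_i (partial pressure × 1/√M).
Mole fraction of N₂ in the effusate = (n_N₂/√M_N₂) / (n_N₂/√M_N₂ + n_CH₄/√M_CH₄)
= (0.302/√28.02) / (0.302/√28.02 + 1.06/√16.04) = 0.05705/(0.05705 + 0.2647) = 0.177.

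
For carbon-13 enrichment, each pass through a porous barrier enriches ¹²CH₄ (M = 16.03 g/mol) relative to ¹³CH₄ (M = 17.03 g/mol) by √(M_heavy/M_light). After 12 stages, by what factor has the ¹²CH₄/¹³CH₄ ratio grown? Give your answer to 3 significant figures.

Each stage multiplies the ratio by α = √(17.03/16.03), so after 12 stages the overall factor is α^12 = (17.03/16.03)^(12/2).
= 1.06238^6 = 1.44.

1.44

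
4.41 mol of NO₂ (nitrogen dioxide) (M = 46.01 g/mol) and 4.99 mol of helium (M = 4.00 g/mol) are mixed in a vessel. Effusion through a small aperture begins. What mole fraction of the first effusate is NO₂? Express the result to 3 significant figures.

Effusion rate of each component ∝ n_i/√M_i (partial pressure × 1/√M).
Mole fraction of NO₂ in the effusate = (n_NO₂/√M_NO₂) / (n_NO₂/√M_NO₂ + n_He/√M_He)
= (4.41/√46.01) / (4.41/√46.01 + 4.99/√4.00) = 0.6501/(0.6501 + 2.495) = 0.207.

0.207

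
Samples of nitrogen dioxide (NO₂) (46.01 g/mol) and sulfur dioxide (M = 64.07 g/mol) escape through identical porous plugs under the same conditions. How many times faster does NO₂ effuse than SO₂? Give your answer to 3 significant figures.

From Graham's law, rate_NO₂/rate_SO₂ = √(M_SO₂/M_NO₂) = √(64.07/46.01) = √1.393 = 1.18.

1.18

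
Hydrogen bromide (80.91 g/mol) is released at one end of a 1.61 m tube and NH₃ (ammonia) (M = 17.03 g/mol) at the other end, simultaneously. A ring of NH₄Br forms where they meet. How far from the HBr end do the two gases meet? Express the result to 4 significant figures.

Distances travelled in equal time are proportional to diffusion rates, so d_HBr/d_NH₃ = √(M_NH₃/M_HBr) = √(17.03/80.91) = 0.4588.
With d_HBr + d_NH₃ = 1.61 m, d_NH₃ = 1.61/(1 + 0.4588) = 1.104 m.
d_HBr = 1.61 − 1.104 = 0.5063 m.

0.5063 m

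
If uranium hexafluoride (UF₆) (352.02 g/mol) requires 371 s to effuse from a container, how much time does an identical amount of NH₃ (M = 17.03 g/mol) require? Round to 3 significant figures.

From Graham's law, t_NH₃/t_UF₆ = √(M_NH₃/M_UF₆) = √(17.03/352.02) = √0.04838 = 0.2199.
So the time for NH₃ is 371 × 0.2199 = 81.6 s.

81.6 s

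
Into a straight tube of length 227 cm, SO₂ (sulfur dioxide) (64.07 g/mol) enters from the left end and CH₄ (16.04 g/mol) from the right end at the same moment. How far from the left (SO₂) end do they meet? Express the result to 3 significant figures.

Graham's law gives d_SO₂/d_CH₄ = rate_SO₂/rate_CH₄ = √(M_CH₄/M_SO₂) = √(16.04/64.07) = 0.5004.
With d_SO₂ + d_CH₄ = 227 cm, d_CH₄ = 227/(1 + 0.5004) = 151.3 cm.
d_SO₂ = 227 − 151.3 = 75.7 cm.

75.7 cm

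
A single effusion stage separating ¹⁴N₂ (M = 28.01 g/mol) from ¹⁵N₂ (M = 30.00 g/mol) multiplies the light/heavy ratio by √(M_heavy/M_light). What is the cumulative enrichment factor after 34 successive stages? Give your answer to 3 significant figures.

3.21

Overall factor = α^34 with α = √(30.00/28.01), i.e. (30.00/28.01)^(34/2).
= 1.07105^17 = 3.21.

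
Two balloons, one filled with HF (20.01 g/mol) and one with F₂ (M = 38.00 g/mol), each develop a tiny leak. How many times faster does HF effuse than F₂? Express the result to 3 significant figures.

Graham's law gives rate_HF/rate_F₂ = √(M_F₂/M_HF) = √(38.00/20.01) = √1.899 = 1.38.

1.38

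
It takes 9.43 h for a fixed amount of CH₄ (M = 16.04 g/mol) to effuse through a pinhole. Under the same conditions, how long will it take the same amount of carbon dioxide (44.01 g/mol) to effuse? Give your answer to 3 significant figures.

15.6 h

By Graham's law, t_CO₂/t_CH₄ = √(M_CO₂/M_CH₄) = √(44.01/16.04) = √2.744 = 1.656.
So the time for CO₂ is 9.43 × 1.656 = 15.6 h.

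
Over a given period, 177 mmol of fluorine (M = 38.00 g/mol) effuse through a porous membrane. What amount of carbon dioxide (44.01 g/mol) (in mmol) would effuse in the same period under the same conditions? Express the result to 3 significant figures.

164 mmol

Using Graham's law: rate_CO₂/rate_F₂ = √(M_F₂/M_CO₂) = √(38.00/44.01) = √0.8634 = 0.9292.
So the amount for CO₂ is 177 × 0.9292 = 164 mmol.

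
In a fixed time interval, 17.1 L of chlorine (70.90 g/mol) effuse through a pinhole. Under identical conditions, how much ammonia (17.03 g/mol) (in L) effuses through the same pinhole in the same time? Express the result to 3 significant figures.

Graham's law gives rate_NH₃/rate_Cl₂ = √(M_Cl₂/M_NH₃) = √(70.90/17.03) = √4.163 = 2.040.
So the volume for NH₃ is 17.1 × 2.040 = 34.9 L.

34.9 L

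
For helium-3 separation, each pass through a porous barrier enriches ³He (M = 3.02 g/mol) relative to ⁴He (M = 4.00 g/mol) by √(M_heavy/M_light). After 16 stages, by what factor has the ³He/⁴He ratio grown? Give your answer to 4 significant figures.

9.472

The single-stage factor is √(M_heavy/M_light), so 16 stages give [√(4.00/3.02)]^16 = (4.00/3.02)^(16/2).
= 1.32450^8 = 9.472.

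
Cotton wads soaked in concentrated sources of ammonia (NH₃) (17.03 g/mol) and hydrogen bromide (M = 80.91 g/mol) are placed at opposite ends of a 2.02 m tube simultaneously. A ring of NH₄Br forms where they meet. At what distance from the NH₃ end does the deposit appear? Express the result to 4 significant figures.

In equal time, each gas travels a distance ∝ its rate ∝ 1/√M, so d_NH₃/d_HBr = √(M_HBr/M_NH₃) = √(80.91/17.03) = 2.180.
With d_NH₃ + d_HBr = 2.02 m, d_HBr = 2.02/(1 + 2.180) = 0.6353 m.
d_NH₃ = 2.02 − 0.6353 = 1.385 m.

1.385 m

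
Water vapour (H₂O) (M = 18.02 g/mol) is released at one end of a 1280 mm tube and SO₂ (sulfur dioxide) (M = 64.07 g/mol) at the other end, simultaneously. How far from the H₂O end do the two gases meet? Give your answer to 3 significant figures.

Distances travelled in equal time are proportional to diffusion rates, so d_H₂O/d_SO₂ = √(M_SO₂/M_H₂O) = √(64.07/18.02) = 1.886.
With d_H₂O + d_SO₂ = 1280 mm, d_SO₂ = 1280/(1 + 1.886) = 443.6 mm.
d_H₂O = 1280 − 443.6 = 836 mm.

836 mm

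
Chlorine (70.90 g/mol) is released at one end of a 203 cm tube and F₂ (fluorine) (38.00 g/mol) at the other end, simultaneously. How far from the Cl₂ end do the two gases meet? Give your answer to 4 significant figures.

85.80 cm

Graham's law gives d_Cl₂/d_F₂ = rate_Cl₂/rate_F₂ = √(M_F₂/M_Cl₂) = √(38.00/70.90) = 0.7321.
With d_Cl₂ + d_F₂ = 203 cm, d_F₂ = 203/(1 + 0.7321) = 117.2 cm.
d_Cl₂ = 203 − 117.2 = 85.80 cm.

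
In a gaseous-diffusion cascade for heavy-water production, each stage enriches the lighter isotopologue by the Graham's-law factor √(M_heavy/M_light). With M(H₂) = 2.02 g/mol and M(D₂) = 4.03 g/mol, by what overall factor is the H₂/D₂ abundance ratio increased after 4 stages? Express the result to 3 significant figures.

Each stage multiplies the ratio by α = √(4.03/2.02), so after 4 stages the overall factor is α^4 = (4.03/2.02)^(4/2).
= 1.99505^2 = 3.98.

3.98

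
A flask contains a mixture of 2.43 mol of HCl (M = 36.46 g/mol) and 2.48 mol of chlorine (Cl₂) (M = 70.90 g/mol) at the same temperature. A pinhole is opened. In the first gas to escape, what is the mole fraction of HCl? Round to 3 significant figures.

Each component's effusion rate ∝ (its partial pressure)·(1/√M) ∝ n_i/√M_i.
Mole fraction of HCl in the effusate = (n_HCl/√M_HCl) / (n_HCl/√M_HCl + n_Cl₂/√M_Cl₂)
= (2.43/√36.46) / (2.43/√36.46 + 2.48/√70.90) = 0.4024/(0.4024 + 0.2945) = 0.577.

0.577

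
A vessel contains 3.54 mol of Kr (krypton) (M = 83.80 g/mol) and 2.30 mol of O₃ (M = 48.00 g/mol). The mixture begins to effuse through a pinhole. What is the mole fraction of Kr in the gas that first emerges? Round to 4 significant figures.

0.5381

Rate_i ∝ x_i/√M_i (Graham's law weighted by mole fraction), so the effusate composition follows n_i/√M_i.
So x_Kr in the escaping gas = (n_Kr/√M_Kr) / Σ(n_i/√M_i)
= (3.54/√83.80) / (3.54/√83.80 + 2.30/√48.00) = 0.3867/(0.3867 + 0.3320) = 0.5381.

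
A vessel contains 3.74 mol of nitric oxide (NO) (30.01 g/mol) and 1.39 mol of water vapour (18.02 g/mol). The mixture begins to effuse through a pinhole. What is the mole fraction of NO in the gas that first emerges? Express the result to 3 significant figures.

The effusion rate of species i is ∝ p_i/√M_i ∝ n_i/√M_i.
Mole fraction of NO in the effusate = (n_NO/√M_NO) / (n_NO/√M_NO + n_H₂O/√M_H₂O)
= (3.74/√30.01) / (3.74/√30.01 + 1.39/√18.02) = 0.6827/(0.6827 + 0.3274) = 0.676.

0.676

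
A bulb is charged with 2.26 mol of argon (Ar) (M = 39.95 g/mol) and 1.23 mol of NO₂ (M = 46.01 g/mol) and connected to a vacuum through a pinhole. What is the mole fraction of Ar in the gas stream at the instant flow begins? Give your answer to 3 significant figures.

The effusion rate of species i is ∝ p_i/√M_i ∝ n_i/√M_i.
Mole fraction of Ar in the effusate = (n_Ar/√M_Ar) / (n_Ar/√M_Ar + n_NO₂/√M_NO₂)
= (2.26/√39.95) / (2.26/√39.95 + 1.23/√46.01) = 0.3576/(0.3576 + 0.1813) = 0.664.

0.664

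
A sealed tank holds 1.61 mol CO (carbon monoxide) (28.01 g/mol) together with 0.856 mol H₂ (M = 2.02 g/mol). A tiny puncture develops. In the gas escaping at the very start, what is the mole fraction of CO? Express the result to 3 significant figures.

0.336

Each component's effusion rate ∝ (its partial pressure)·(1/√M) ∝ n_i/√M_i.
So x_CO in the escaping gas = (n_CO/√M_CO) / Σ(n_i/√M_i)
= (1.61/√28.01) / (1.61/√28.01 + 0.856/√2.02) = 0.3042/(0.3042 + 0.6023) = 0.336.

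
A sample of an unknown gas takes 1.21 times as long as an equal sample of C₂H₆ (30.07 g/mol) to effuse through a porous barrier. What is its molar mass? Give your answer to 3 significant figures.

44.0 g/mol

Graham's law gives t_X/t_C₂H₆ = √(M_X/M_C₂H₆).
1.21 = √(M_X/30.07)
M_X = 30.07 × 1.21² = 30.07 × 1.464 = 44.0 g/mol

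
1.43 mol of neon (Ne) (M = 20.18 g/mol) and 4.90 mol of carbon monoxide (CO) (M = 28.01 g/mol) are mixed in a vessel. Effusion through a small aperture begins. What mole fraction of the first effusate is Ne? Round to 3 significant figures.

Effusion rate of each component ∝ n_i/√M_i (partial pressure × 1/√M).
x_Ne(eff) = (n_Ne/√M_Ne) / (n_Ne/√M_Ne + n_CO/√M_CO)
= (1.43/√20.18) / (1.43/√20.18 + 4.90/√28.01) = 0.3183/(0.3183 + 0.9258) = 0.256.

0.256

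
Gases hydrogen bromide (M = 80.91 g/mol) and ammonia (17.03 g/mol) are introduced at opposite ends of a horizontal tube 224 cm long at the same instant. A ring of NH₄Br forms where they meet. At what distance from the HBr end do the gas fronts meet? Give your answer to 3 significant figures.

Graham's law gives d_HBr/d_NH₃ = rate_HBr/rate_NH₃ = √(M_NH₃/M_HBr) = √(17.03/80.91) = 0.4588.
With d_HBr + d_NH₃ = 224 cm, d_NH₃ = 224/(1 + 0.4588) = 153.6 cm.
d_HBr = 224 − 153.6 = 70.4 cm.

70.4 cm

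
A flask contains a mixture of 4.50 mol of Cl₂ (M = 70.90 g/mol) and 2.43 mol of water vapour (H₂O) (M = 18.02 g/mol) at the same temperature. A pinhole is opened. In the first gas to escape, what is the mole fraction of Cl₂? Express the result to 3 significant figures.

Effusion rate of each component ∝ n_i/√M_i (partial pressure × 1/√M).
Mole fraction of Cl₂ in the effusate = (n_Cl₂/√M_Cl₂) / (n_Cl₂/√M_Cl₂ + n_H₂O/√M_H₂O)
= (4.50/√70.90) / (4.50/√70.90 + 2.43/√18.02) = 0.5344/(0.5344 + 0.5724) = 0.483.

0.483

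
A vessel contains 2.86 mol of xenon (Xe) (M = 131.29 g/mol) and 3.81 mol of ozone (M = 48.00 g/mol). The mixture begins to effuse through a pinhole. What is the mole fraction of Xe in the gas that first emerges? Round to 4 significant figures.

Effusion rate of each component ∝ n_i/√M_i (partial pressure × 1/√M).
Mole fraction of Xe in the effusate = (n_Xe/√M_Xe) / (n_Xe/√M_Xe + n_O₃/√M_O₃)
= (2.86/√131.29) / (2.86/√131.29 + 3.81/√48.00) = 0.2496/(0.2496 + 0.5499) = 0.3122.

0.3122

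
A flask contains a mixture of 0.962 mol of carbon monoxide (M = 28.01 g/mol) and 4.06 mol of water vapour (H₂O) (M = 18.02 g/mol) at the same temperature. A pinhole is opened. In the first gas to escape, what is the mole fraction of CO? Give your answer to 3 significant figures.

0.160

The effusion rate of species i is ∝ p_i/√M_i ∝ n_i/√M_i.
x_CO(eff) = (n_CO/√M_CO) / (n_CO/√M_CO + n_H₂O/√M_H₂O)
= (0.962/√28.01) / (0.962/√28.01 + 4.06/√18.02) = 0.1818/(0.1818 + 0.9564) = 0.160.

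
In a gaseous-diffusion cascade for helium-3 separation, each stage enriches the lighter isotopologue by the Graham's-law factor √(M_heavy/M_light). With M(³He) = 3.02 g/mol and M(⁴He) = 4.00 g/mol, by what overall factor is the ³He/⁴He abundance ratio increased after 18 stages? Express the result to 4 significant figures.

12.55

Overall factor = α^18 with α = √(4.00/3.02), i.e. (4.00/3.02)^(18/2).
= 1.32450^9 = 12.55.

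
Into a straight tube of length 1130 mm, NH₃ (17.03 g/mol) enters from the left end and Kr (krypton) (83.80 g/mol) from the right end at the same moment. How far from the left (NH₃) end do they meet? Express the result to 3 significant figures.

The fronts meet when d_NH₃ + d_Kr = L with d_NH₃/d_Kr = √(M_Kr/M_NH₃) (Graham's law). Here √(M_Kr/M_NH₃) = √(83.80/17.03) = 2.218.
With d_NH₃ + d_Kr = 1130 mm, d_Kr = 1130/(1 + 2.218) = 351.1 mm.
d_NH₃ = 1130 − 351.1 = 779 mm.

779 mm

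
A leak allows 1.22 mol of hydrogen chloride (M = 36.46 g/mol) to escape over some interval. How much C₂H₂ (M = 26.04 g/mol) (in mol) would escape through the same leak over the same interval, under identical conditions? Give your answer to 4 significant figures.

From Graham's law, rate_C₂H₂/rate_HCl = √(M_HCl/M_C₂H₂) = √(36.46/26.04) = √1.400 = 1.183.
So the amount for C₂H₂ is 1.22 × 1.183 = 1.444 mol.

1.444 mol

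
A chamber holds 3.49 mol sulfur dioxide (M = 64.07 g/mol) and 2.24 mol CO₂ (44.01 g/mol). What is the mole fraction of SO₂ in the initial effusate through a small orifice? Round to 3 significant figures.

0.564

Each component's effusion rate ∝ (its partial pressure)·(1/√M) ∝ n_i/√M_i.
Mole fraction of SO₂ in the effusate = (n_SO₂/√M_SO₂) / (n_SO₂/√M_SO₂ + n_CO₂/√M_CO₂)
= (3.49/√64.07) / (3.49/√64.07 + 2.24/√44.01) = 0.4360/(0.4360 + 0.3377) = 0.564.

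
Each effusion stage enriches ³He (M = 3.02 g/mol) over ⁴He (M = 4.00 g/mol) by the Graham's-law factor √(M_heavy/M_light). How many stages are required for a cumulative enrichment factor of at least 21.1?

With α = √(4.00/3.02) per stage, ln α = ½ ln(1.32450) = 0.1405.
Need α^N ≥ 21.1 ⇒ N ≥ ln(21.1) / ln α = 3.049 / 0.1405 = 21.70.
Rounding up, N = 22 stages.

22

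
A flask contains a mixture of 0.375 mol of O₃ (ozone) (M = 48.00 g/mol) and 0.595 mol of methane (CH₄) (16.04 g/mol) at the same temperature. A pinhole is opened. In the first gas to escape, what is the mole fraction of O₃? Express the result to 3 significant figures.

0.267

Effusion rate of each component ∝ n_i/√M_i (partial pressure × 1/√M).
So x_O₃ in the escaping gas = (n_O₃/√M_O₃) / Σ(n_i/√M_i)
= (0.375/√48.00) / (0.375/√48.00 + 0.595/√16.04) = 0.05413/(0.05413 + 0.1486) = 0.267.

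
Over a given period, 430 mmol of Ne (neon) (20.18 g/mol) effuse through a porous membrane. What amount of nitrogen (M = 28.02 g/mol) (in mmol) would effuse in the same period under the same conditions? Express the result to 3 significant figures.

365 mmol

By Graham's law, rate_N₂/rate_Ne = √(M_Ne/M_N₂) = √(20.18/28.02) = √0.7202 = 0.8486.
So the amount for N₂ is 430 × 0.8486 = 365 mmol.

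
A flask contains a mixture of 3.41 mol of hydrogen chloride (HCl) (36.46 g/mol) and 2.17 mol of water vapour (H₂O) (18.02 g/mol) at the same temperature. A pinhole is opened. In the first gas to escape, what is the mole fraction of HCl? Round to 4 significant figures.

Effusion rate of each component ∝ n_i/√M_i (partial pressure × 1/√M).
Mole fraction of HCl in the effusate = (n_HCl/√M_HCl) / (n_HCl/√M_HCl + n_H₂O/√M_H₂O)
= (3.41/√36.46) / (3.41/√36.46 + 2.17/√18.02) = 0.5647/(0.5647 + 0.5112) = 0.5249.

0.5249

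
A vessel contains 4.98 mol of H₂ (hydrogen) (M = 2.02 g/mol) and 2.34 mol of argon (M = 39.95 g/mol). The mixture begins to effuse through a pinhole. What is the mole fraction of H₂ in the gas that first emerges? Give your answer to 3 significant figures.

Each component's effusion rate ∝ (its partial pressure)·(1/√M) ∝ n_i/√M_i.
So x_H₂ in the escaping gas = (n_H₂/√M_H₂) / Σ(n_i/√M_i)
= (4.98/√2.02) / (4.98/√2.02 + 2.34/√39.95) = 3.504/(3.504 + 0.3702) = 0.904.

0.904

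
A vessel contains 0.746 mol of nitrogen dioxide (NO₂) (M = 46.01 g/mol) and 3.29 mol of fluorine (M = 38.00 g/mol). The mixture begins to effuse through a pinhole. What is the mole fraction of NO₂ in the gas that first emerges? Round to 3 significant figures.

0.171

Each component's effusion rate ∝ (its partial pressure)·(1/√M) ∝ n_i/√M_i.
x_NO₂(eff) = (n_NO₂/√M_NO₂) / (n_NO₂/√M_NO₂ + n_F₂/√M_F₂)
= (0.746/√46.01) / (0.746/√46.01 + 3.29/√38.00) = 0.1100/(0.1100 + 0.5337) = 0.171.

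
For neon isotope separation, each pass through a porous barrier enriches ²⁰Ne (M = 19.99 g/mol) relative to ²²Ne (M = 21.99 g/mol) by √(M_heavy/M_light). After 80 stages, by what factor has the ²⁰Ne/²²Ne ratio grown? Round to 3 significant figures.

Each stage multiplies the ratio by α = √(21.99/19.99), so after 80 stages the overall factor is α^80 = (21.99/19.99)^(80/2).
= 1.10005^40 = 45.3.

45.3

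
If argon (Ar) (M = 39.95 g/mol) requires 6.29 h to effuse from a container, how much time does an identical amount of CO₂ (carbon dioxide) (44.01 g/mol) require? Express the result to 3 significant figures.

6.60 h

From Graham's law, t_CO₂/t_Ar = √(M_CO₂/M_Ar) = √(44.01/39.95) = √1.102 = 1.050.
So the time for CO₂ is 6.29 × 1.050 = 6.60 h.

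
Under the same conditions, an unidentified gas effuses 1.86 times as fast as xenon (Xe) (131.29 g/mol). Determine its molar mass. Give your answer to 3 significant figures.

37.9 g/mol

From Graham's law, rate_X/rate_Xe = √(M_Xe/M_X).
1.86 = √(131.29/M_X)
M_X = 131.29 / 1.86² = 131.29 / 3.460 = 37.9 g/mol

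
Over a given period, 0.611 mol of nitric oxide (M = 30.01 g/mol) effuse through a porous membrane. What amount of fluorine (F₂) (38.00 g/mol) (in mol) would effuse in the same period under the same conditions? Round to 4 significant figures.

0.5430 mol

Graham's law gives rate_F₂/rate_NO = √(M_NO/M_F₂) = √(30.01/38.00) = √0.7897 = 0.8887.
So the amount for F₂ is 0.611 × 0.8887 = 0.5430 mol.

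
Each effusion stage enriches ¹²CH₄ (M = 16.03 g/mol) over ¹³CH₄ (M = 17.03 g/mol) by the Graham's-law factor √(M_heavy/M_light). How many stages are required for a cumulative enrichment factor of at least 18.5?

Per stage α = (17.03/16.03)^(1/2) = 1.06238^0.5, giving ln α = 0.03026.
Need α^N ≥ 18.5 ⇒ N ≥ ln(18.5) / ln α = 2.918 / 0.03026 = 96.43.
Minimum whole number of stages: N = 97.

97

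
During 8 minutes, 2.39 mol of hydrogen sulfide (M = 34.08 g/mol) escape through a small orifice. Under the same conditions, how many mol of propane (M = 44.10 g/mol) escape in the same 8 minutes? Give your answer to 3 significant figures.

2.10 mol

Using Graham's law: rate_C₃H₈/rate_H₂S = √(M_H₂S/M_C₃H₈) = √(34.08/44.10) = √0.7728 = 0.8791.
So the amount for C₃H₈ is 2.39 × 0.8791 = 2.10 mol.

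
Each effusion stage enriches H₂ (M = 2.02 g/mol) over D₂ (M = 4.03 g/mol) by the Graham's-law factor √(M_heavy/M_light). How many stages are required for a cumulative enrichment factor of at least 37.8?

11

Per stage α = (4.03/2.02)^(1/2) = 1.99505^0.5, giving ln α = 0.3453.
Need α^N ≥ 37.8 ⇒ N ≥ ln(37.8) / ln α = 3.632 / 0.3453 = 10.52.
Rounding up, N = 11 stages.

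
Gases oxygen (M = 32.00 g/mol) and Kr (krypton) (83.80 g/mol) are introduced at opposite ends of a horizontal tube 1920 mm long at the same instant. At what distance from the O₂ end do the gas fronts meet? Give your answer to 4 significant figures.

Graham's law gives d_O₂/d_Kr = rate_O₂/rate_Kr = √(M_Kr/M_O₂) = √(83.80/32.00) = 1.618.
With d_O₂ + d_Kr = 1920 mm, d_Kr = 1920/(1 + 1.618) = 733.3 mm.
d_O₂ = 1920 − 733.3 = 1187 mm.

1187 mm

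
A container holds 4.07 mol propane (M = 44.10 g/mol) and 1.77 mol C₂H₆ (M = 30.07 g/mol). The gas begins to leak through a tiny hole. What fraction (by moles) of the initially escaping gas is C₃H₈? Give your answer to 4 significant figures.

Each component's effusion rate ∝ (its partial pressure)·(1/√M) ∝ n_i/√M_i.
Mole fraction of C₃H₈ in the effusate = (n_C₃H₈/√M_C₃H₈) / (n_C₃H₈/√M_C₃H₈ + n_C₂H₆/√M_C₂H₆)
= (4.07/√44.10) / (4.07/√44.10 + 1.77/√30.07) = 0.6129/(0.6129 + 0.3228) = 0.6550.

0.6550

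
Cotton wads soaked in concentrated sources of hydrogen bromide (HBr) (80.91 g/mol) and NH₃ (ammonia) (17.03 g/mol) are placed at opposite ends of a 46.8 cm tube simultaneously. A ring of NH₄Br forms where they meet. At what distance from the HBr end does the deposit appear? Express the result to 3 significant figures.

Distances travelled in equal time are proportional to diffusion rates, so d_HBr/d_NH₃ = √(M_NH₃/M_HBr) = √(17.03/80.91) = 0.4588.
With d_HBr + d_NH₃ = 46.8 cm, d_NH₃ = 46.8/(1 + 0.4588) = 32.08 cm.
d_HBr = 46.8 − 32.08 = 14.7 cm.

14.7 cm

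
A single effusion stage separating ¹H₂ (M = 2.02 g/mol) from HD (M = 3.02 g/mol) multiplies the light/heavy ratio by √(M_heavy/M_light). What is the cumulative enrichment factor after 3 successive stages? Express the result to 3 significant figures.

1.83

Each stage multiplies the ratio by α = √(3.02/2.02), so after 3 stages the overall factor is α^3 = (3.02/2.02)^(3/2).
= 1.49505^(3/2) = 1.83.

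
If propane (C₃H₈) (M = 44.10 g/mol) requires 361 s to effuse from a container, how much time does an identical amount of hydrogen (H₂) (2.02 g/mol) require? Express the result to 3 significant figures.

Graham's law gives t_H₂/t_C₃H₈ = √(M_H₂/M_C₃H₈) = √(2.02/44.10) = √0.04580 = 0.2140.
So the time for H₂ is 361 × 0.2140 = 77.3 s.

77.3 s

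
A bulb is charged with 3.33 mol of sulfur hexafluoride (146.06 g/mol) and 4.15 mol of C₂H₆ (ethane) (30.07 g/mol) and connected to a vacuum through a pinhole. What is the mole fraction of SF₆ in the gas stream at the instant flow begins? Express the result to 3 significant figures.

0.267

Each component's effusion rate ∝ (its partial pressure)·(1/√M) ∝ n_i/√M_i.
So x_SF₆ in the escaping gas = (n_SF₆/√M_SF₆) / Σ(n_i/√M_i)
= (3.33/√146.06) / (3.33/√146.06 + 4.15/√30.07) = 0.2755/(0.2755 + 0.7568) = 0.267.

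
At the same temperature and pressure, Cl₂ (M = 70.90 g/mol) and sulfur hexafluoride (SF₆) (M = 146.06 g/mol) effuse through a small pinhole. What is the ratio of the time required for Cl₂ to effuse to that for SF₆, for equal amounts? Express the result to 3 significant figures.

0.697

From Graham's law, t_Cl₂/t_SF₆ = √(M_Cl₂/M_SF₆) = √(70.90/146.06) = √0.4854 = 0.697.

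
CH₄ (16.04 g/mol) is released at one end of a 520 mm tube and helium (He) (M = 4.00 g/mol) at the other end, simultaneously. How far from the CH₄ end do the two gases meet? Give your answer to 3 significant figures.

The fronts meet when d_CH₄ + d_He = L with d_CH₄/d_He = √(M_He/M_CH₄) (Graham's law). Here √(M_He/M_CH₄) = √(4.00/16.04) = 0.4994.
With d_CH₄ + d_He = 520 mm, d_He = 520/(1 + 0.4994) = 346.8 mm.
d_CH₄ = 520 − 346.8 = 173 mm.

173 mm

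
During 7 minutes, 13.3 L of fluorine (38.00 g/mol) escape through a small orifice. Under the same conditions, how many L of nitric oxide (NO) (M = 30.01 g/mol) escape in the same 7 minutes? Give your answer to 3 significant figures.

Graham's law gives rate_NO/rate_F₂ = √(M_F₂/M_NO) = √(38.00/30.01) = √1.266 = 1.125.
So the volume for NO is 13.3 × 1.125 = 15.0 L.

15.0 L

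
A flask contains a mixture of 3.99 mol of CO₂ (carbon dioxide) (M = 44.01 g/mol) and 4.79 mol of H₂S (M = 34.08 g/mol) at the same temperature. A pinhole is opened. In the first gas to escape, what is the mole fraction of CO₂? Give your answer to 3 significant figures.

Each component's effusion rate ∝ (its partial pressure)·(1/√M) ∝ n_i/√M_i.
So x_CO₂ in the escaping gas = (n_CO₂/√M_CO₂) / Σ(n_i/√M_i)
= (3.99/√44.01) / (3.99/√44.01 + 4.79/√34.08) = 0.6014/(0.6014 + 0.8205) = 0.423.

0.423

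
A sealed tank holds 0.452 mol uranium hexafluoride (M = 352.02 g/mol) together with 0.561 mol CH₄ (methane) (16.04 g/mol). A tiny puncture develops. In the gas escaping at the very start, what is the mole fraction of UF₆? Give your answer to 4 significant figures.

Rate_i ∝ x_i/√M_i (Graham's law weighted by mole fraction), so the effusate composition follows n_i/√M_i.
So x_UF₆ in the escaping gas = (n_UF₆/√M_UF₆) / Σ(n_i/√M_i)
= (0.452/√352.02) / (0.452/√352.02 + 0.561/√16.04) = 0.02409/(0.02409 + 0.1401) = 0.1467.

0.1467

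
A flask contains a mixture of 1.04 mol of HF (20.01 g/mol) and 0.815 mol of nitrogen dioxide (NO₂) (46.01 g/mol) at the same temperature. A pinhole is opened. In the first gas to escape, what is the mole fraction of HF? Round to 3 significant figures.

Effusion rate of each component ∝ n_i/√M_i (partial pressure × 1/√M).
Mole fraction of HF in the effusate = (n_HF/√M_HF) / (n_HF/√M_HF + n_NO₂/√M_NO₂)
= (1.04/√20.01) / (1.04/√20.01 + 0.815/√46.01) = 0.2325/(0.2325 + 0.1202) = 0.659.

0.659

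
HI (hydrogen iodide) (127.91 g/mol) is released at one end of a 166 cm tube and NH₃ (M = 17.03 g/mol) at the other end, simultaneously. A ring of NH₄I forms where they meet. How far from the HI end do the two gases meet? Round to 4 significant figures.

44.38 cm

Graham's law gives d_HI/d_NH₃ = rate_HI/rate_NH₃ = √(M_NH₃/M_HI) = √(17.03/127.91) = 0.3649.
With d_HI + d_NH₃ = 166 cm, d_NH₃ = 166/(1 + 0.3649) = 121.6 cm.
d_HI = 166 − 121.6 = 44.38 cm.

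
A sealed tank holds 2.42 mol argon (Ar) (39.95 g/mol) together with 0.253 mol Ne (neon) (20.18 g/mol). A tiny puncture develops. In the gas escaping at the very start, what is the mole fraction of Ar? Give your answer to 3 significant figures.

Each component's effusion rate ∝ (its partial pressure)·(1/√M) ∝ n_i/√M_i.
Mole fraction of Ar in the effusate = (n_Ar/√M_Ar) / (n_Ar/√M_Ar + n_Ne/√M_Ne)
= (2.42/√39.95) / (2.42/√39.95 + 0.253/√20.18) = 0.3829/(0.3829 + 0.05632) = 0.872.

0.872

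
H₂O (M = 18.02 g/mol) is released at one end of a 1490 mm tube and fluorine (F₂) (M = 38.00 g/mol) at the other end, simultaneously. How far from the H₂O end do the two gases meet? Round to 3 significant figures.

882 mm

Distances travelled in equal time are proportional to diffusion rates, so d_H₂O/d_F₂ = √(M_F₂/M_H₂O) = √(38.00/18.02) = 1.452.
With d_H₂O + d_F₂ = 1490 mm, d_F₂ = 1490/(1 + 1.452) = 607.6 mm.
d_H₂O = 1490 − 607.6 = 882 mm.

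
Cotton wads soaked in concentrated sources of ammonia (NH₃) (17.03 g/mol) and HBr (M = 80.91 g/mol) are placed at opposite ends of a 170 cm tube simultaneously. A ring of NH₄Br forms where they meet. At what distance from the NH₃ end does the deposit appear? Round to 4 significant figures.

In equal time, each gas travels a distance ∝ its rate ∝ 1/√M, so d_NH₃/d_HBr = √(M_HBr/M_NH₃) = √(80.91/17.03) = 2.180.
With d_NH₃ + d_HBr = 170 cm, d_HBr = 170/(1 + 2.180) = 53.46 cm.
d_NH₃ = 170 − 53.46 = 116.5 cm.

116.5 cm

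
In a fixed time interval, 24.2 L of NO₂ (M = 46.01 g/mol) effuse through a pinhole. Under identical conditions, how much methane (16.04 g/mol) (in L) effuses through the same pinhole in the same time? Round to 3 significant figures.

41.0 L

Since effusion rate ∝ 1/√M, rate_CH₄/rate_NO₂ = √(M_NO₂/M_CH₄) = √(46.01/16.04) = √2.868 = 1.694.
So the volume for CH₄ is 24.2 × 1.694 = 41.0 L.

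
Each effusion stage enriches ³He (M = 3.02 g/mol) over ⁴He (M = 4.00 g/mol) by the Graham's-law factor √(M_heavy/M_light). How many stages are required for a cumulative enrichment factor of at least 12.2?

18

With α = √(4.00/3.02) per stage, ln α = ½ ln(1.32450) = 0.1405.
Need α^N ≥ 12.2 ⇒ N ≥ ln(12.2) / ln α = 2.501 / 0.1405 = 17.80.
Rounding up, N = 18 stages.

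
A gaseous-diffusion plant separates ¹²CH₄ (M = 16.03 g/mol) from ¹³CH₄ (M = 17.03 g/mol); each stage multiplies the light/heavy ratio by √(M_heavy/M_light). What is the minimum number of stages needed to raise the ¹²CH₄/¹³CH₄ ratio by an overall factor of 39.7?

122

Single-stage factor α = √(17.03/16.03), so ln α = ½ ln(1.06238) = 0.03026.
Need α^N ≥ 39.7 ⇒ N ≥ ln(39.7) / ln α = 3.681 / 0.03026 = 121.67.
Rounding up, N = 122 stages.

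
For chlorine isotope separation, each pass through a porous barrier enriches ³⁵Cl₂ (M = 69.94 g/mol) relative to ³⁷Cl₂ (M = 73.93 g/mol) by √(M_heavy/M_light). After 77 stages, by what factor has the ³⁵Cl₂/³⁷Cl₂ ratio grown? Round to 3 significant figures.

Each stage multiplies the ratio by α = √(73.93/69.94), so after 77 stages the overall factor is α^77 = (73.93/69.94)^(77/2).
= 1.05705^(77/2) = 8.47.

8.47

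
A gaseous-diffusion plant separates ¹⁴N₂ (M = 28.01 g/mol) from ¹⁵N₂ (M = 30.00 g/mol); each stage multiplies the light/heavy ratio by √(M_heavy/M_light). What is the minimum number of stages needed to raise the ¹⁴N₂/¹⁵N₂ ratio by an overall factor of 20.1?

88

With α = √(30.00/28.01) per stage, ln α = ½ ln(1.07105) = 0.03432.
Need α^N ≥ 20.1 ⇒ N ≥ ln(20.1) / ln α = 3.001 / 0.03432 = 87.44.
Rounding up, N = 88 stages.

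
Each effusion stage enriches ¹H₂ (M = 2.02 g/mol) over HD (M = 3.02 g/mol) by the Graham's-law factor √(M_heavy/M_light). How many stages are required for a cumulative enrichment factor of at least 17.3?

With α = √(3.02/2.02) per stage, ln α = ½ ln(1.49505) = 0.2011.
Need α^N ≥ 17.3 ⇒ N ≥ ln(17.3) / ln α = 2.851 / 0.2011 = 14.18.
So at least 15 stages are needed.

15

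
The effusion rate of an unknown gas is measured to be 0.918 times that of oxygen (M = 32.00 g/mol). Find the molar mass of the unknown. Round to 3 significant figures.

Graham's law gives rate_X/rate_O₂ = √(M_O₂/M_X).
0.918 = √(32.00/M_X)
M_X = 32.00 / 0.918² = 32.00 / 0.8427 = 38.0 g/mol

38.0 g/mol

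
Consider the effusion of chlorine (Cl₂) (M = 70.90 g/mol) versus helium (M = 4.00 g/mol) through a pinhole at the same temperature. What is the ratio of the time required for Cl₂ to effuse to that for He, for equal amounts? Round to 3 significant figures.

From Graham's law, t_Cl₂/t_He = √(M_Cl₂/M_He) = √(70.90/4.00) = √17.73 = 4.21.

4.21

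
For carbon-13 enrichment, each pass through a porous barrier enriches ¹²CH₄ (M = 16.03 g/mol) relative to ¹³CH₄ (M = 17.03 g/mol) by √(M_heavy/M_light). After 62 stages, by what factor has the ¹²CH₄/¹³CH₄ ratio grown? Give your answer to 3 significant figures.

After 62 stages the ratio has grown by (√(17.03/16.03))^62 = (17.03/16.03)^(62/2).
= 1.06238^31 = 6.53.

6.53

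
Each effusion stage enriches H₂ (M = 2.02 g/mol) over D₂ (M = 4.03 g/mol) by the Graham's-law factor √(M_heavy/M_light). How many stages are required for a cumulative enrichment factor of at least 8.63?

7

Single-stage factor α = √(4.03/2.02), so ln α = ½ ln(1.99505) = 0.3453.
Need α^N ≥ 8.63 ⇒ N ≥ ln(8.63) / ln α = 2.155 / 0.3453 = 6.24.
Minimum whole number of stages: N = 7.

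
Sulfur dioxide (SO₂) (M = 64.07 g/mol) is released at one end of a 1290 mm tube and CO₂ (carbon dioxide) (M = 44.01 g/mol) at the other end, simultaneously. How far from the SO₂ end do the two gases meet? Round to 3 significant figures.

In equal time, each gas travels a distance ∝ its rate ∝ 1/√M, so d_SO₂/d_CO₂ = √(M_CO₂/M_SO₂) = √(44.01/64.07) = 0.8288.
With d_SO₂ + d_CO₂ = 1290 mm, d_CO₂ = 1290/(1 + 0.8288) = 705.4 mm.
d_SO₂ = 1290 − 705.4 = 585 mm.

585 mm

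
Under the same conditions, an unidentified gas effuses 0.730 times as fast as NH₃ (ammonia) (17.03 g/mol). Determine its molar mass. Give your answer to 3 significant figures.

From Graham's law, rate_X/rate_NH₃ = √(M_NH₃/M_X).
0.730 = √(17.03/M_X)
M_X = 17.03 / 0.730² = 17.03 / 0.5329 = 32.0 g/mol

32.0 g/mol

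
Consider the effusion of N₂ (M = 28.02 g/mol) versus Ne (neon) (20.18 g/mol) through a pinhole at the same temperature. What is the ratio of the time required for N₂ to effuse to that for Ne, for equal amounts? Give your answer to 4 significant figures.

1.178

Since effusion rate ∝ 1/√M, t_N₂/t_Ne = √(M_N₂/M_Ne) = √(28.02/20.18) = √1.389 = 1.178.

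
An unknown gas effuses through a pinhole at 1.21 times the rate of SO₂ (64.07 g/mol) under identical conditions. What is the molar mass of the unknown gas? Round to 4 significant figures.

Graham's law gives rate_X/rate_SO₂ = √(M_SO₂/M_X).
1.21 = √(64.07/M_X)
M_X = 64.07 / 1.21² = 64.07 / 1.464 = 43.76 g/mol

43.76 g/mol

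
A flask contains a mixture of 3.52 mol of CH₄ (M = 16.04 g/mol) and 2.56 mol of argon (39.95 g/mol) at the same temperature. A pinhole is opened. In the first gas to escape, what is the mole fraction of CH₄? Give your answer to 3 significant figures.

The effusion rate of species i is ∝ p_i/√M_i ∝ n_i/√M_i.
Mole fraction of CH₄ in the effusate = (n_CH₄/√M_CH₄) / (n_CH₄/√M_CH₄ + n_Ar/√M_Ar)
= (3.52/√16.04) / (3.52/√16.04 + 2.56/√39.95) = 0.8789/(0.8789 + 0.4050) = 0.685.

0.685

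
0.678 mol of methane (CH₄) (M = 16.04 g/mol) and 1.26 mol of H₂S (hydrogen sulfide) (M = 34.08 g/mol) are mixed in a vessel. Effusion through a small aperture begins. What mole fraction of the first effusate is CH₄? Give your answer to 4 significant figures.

0.4396

Rate_i ∝ x_i/√M_i (Graham's law weighted by mole fraction), so the effusate composition follows n_i/√M_i.
x_CH₄(eff) = (n_CH₄/√M_CH₄) / (n_CH₄/√M_CH₄ + n_H₂S/√M_H₂S)
= (0.678/√16.04) / (0.678/√16.04 + 1.26/√34.08) = 0.1693/(0.1693 + 0.2158) = 0.4396.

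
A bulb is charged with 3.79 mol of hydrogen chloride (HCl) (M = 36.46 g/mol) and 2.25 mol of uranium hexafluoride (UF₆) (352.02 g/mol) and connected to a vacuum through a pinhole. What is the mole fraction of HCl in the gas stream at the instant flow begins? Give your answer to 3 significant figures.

Each component's effusion rate ∝ (its partial pressure)·(1/√M) ∝ n_i/√M_i.
Mole fraction of HCl in the effusate = (n_HCl/√M_HCl) / (n_HCl/√M_HCl + n_UF₆/√M_UF₆)
= (3.79/√36.46) / (3.79/√36.46 + 2.25/√352.02) = 0.6277/(0.6277 + 0.1199) = 0.840.

0.840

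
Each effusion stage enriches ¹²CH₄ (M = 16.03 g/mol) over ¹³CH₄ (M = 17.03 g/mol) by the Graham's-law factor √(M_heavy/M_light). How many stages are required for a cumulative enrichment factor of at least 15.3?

91

Single-stage factor α = √(17.03/16.03), so ln α = ½ ln(1.06238) = 0.03026.
Need α^N ≥ 15.3 ⇒ N ≥ ln(15.3) / ln α = 2.728 / 0.03026 = 90.16.
Rounding up, N = 91 stages.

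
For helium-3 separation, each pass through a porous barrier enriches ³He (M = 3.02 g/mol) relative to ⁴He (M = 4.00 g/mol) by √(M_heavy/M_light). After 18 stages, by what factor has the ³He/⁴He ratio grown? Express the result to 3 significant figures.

12.5

Overall factor = α^18 with α = √(4.00/3.02), i.e. (4.00/3.02)^(18/2).
= 1.32450^9 = 12.5.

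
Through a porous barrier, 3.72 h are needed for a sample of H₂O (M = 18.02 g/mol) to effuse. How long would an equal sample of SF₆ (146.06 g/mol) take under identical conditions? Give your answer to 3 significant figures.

10.6 h

From Graham's law, t_SF₆/t_H₂O = √(M_SF₆/M_H₂O) = √(146.06/18.02) = √8.105 = 2.847.
So the time for SF₆ is 3.72 × 2.847 = 10.6 h.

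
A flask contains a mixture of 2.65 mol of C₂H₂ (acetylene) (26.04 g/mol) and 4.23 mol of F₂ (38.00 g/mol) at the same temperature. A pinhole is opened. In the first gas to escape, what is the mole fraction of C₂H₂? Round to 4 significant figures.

0.4308

Each component's effusion rate ∝ (its partial pressure)·(1/√M) ∝ n_i/√M_i.
Mole fraction of C₂H₂ in the effusate = (n_C₂H₂/√M_C₂H₂) / (n_C₂H₂/√M_C₂H₂ + n_F₂/√M_F₂)
= (2.65/√26.04) / (2.65/√26.04 + 4.23/√38.00) = 0.5193/(0.5193 + 0.6862) = 0.4308.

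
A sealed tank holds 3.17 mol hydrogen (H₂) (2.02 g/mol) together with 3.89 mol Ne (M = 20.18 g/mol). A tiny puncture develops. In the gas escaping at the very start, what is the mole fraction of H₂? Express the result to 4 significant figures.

0.7203

Each component's effusion rate ∝ (its partial pressure)·(1/√M) ∝ n_i/√M_i.
x_H₂(eff) = (n_H₂/√M_H₂) / (n_H₂/√M_H₂ + n_Ne/√M_Ne)
= (3.17/√2.02) / (3.17/√2.02 + 3.89/√20.18) = 2.230/(2.230 + 0.8659) = 0.7203.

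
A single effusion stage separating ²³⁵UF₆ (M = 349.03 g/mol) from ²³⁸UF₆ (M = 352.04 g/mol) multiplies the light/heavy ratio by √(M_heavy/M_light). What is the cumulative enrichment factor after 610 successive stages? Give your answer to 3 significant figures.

Each stage multiplies the ratio by α = √(352.04/349.03), so after 610 stages the overall factor is α^610 = (352.04/349.03)^(610/2).
= 1.00862^305 = 13.7.

13.7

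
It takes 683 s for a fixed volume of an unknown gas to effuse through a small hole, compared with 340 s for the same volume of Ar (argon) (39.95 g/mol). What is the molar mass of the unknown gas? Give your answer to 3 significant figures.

161 g/mol

Graham's law gives t_X/t_Ar = √(M_X/M_Ar).
683/340 = 2.009 = √(M_X/39.95)
M_X = 39.95 × 2.009² = 39.95 × 4.035 = 161 g/mol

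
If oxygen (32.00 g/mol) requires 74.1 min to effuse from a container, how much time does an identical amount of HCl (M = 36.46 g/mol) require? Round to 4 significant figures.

Since effusion rate ∝ 1/√M, t_HCl/t_O₂ = √(M_HCl/M_O₂) = √(36.46/32.00) = √1.139 = 1.067.
So the time for HCl is 74.1 × 1.067 = 79.10 min.

79.10 min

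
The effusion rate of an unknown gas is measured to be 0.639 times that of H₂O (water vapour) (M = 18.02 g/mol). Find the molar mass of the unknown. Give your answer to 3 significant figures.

From Graham's law, rate_X/rate_H₂O = √(M_H₂O/M_X).
0.639 = √(18.02/M_X)
M_X = 18.02 / 0.639² = 18.02 / 0.4083 = 44.1 g/mol

44.1 g/mol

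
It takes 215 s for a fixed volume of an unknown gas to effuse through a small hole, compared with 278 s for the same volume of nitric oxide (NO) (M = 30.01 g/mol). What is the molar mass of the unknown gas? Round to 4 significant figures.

Graham's law gives t_X/t_NO = √(M_X/M_NO).
215/278 = 0.7734 = √(M_X/30.01)
M_X = 30.01 × 0.7734² = 30.01 × 0.5981 = 17.95 g/mol

17.95 g/mol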